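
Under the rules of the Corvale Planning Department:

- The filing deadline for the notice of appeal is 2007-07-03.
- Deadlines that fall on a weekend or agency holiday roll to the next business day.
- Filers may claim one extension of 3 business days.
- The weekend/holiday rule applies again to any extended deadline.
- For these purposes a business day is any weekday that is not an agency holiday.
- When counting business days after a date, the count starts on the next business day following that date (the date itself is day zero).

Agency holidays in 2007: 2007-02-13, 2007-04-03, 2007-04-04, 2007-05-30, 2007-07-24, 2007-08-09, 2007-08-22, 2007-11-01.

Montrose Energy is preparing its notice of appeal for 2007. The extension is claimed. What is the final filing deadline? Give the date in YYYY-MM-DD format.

2007-07-06

Start from the fixed due date, 2007-07-03.
2007-07-03 falls on a Tuesday, which is a business day, so no adjustment is needed.
Counting 3 further business days from 2007-07-03 reaches 2007-07-06.
2007-07-06 is a Friday and not a listed holiday, so it stands.
Final deadline: 2007-07-06.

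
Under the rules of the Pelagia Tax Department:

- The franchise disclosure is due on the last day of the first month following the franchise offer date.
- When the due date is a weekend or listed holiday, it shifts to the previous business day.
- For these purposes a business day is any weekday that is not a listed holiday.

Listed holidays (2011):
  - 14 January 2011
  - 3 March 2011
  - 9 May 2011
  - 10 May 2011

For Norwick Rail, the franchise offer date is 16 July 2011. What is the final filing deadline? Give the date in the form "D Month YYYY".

1 month after 16 July 2011 is August 2011; that month ends on 31 August 2011.
31 August 2011 (Wednesday) is already a business day.
Final deadline: 31 August 2011.

31 August 2011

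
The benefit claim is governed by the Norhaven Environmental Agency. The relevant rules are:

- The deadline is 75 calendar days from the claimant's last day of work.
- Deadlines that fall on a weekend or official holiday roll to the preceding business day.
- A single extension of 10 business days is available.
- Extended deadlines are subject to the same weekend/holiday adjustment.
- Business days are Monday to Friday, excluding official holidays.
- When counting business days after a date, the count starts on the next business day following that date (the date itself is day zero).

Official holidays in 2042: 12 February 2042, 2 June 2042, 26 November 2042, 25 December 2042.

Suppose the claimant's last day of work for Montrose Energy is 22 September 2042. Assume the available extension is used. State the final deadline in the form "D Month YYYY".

19 December 2042

Adding 75 calendar days to 22 September 2042 gives 6 December 2042.
Because 6 December 2042 is a Saturday, the deadline becomes 5 December 2042 (Friday).
The 10-business-day extension runs from 5 December 2042 to 19 December 2042.
19 December 2042 is a Friday and not a listed holiday, so it stands.
The final due date is 19 December 2042.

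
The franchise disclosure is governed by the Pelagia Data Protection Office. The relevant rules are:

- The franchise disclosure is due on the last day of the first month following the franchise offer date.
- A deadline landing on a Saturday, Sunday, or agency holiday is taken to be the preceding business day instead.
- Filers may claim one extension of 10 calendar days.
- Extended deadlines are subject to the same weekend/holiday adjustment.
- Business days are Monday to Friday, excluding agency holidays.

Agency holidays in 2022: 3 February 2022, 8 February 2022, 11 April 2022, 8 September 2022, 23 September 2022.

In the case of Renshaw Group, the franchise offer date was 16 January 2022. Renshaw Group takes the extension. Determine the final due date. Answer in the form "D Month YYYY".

1 month after 16 January 2022 falls in February 2022; the last day of that month is 28 February 2022.
Since 28 February 2022 is a Monday and not a holiday, the date is unchanged.
With the 10-day extension, 28 February 2022 becomes 10 March 2022.
Since 10 March 2022 is a Thursday and not a holiday, the date is unchanged.
The final due date is 10 March 2022.

10 March 2022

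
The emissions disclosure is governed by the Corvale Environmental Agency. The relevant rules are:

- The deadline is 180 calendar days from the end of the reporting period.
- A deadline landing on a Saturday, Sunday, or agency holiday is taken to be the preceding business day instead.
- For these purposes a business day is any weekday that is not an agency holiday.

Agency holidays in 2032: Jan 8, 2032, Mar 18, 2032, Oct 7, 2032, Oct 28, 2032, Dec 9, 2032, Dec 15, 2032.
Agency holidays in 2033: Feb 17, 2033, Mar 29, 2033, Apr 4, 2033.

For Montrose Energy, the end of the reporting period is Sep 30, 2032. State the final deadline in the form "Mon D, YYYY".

Mar 28, 2033

Adding 180 calendar days to Sep 30, 2032 gives Mar 29, 2033.
Because Mar 29, 2033 is a listed holiday, the deadline becomes Mar 28, 2033 (Monday).
The final due date is Mar 28, 2033.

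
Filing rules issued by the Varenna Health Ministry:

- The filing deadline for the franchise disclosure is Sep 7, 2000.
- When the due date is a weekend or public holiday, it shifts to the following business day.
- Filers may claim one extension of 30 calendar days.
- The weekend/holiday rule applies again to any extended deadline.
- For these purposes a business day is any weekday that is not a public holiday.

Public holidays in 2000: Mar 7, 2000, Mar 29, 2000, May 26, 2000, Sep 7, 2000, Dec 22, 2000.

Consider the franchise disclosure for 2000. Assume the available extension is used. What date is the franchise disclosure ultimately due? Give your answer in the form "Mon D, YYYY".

Start from the fixed due date, Sep 7, 2000.
Sep 7, 2000 falls on a listed holiday. Rolling to the next business day gives Sep 8, 2000, a Friday.
Add the 30 calendar-day extension to Sep 8, 2000: Oct 8, 2000.
Oct 8, 2000 is a Sunday; the next business day is Oct 9, 2000 (Monday).
Final deadline: Oct 9, 2000.

Oct 9, 2000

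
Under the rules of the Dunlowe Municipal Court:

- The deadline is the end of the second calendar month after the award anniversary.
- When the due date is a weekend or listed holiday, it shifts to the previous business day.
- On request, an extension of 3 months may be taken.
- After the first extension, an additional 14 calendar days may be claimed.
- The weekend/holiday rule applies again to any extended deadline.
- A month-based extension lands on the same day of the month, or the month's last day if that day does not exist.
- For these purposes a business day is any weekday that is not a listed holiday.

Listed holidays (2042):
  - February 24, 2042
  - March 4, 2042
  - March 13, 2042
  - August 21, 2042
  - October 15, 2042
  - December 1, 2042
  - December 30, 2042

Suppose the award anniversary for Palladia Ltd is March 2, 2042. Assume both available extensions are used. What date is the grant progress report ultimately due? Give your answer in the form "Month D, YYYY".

2 months after March 2, 2042 is May 2042; that month ends on May 31, 2042.
May 31, 2042 is a Saturday; the preceding business day is May 30, 2042 (Friday).
Add 3 months to May 30, 2042: August 30, 2042.
Because August 30, 2042 is a Saturday, the deadline becomes August 29, 2042 (Friday).
The 14-calendar-day extension moves the deadline from August 29, 2042 to September 12, 2042.
September 12, 2042 (Friday) is already a business day.
Final deadline: September 12, 2042.

September 12, 2042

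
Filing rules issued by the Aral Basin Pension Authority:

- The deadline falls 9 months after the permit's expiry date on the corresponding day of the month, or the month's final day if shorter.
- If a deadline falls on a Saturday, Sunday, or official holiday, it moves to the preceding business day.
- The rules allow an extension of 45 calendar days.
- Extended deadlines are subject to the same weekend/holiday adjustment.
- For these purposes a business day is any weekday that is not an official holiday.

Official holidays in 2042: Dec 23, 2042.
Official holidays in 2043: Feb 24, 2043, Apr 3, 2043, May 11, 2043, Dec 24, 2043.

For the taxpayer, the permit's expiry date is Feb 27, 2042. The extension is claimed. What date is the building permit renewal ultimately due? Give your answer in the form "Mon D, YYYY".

Jan 9, 2043

Moving 9 months forward from Feb 27, 2042 on the corresponding day gives Nov 27, 2042.
Nov 27, 2042 is a Thursday and not a listed holiday, so it stands.
With the 45-day extension, Nov 27, 2042 becomes Jan 11, 2043.
Because Jan 11, 2043 is a Sunday, the deadline becomes Jan 9, 2043 (Friday).
The final due date is Jan 9, 2043.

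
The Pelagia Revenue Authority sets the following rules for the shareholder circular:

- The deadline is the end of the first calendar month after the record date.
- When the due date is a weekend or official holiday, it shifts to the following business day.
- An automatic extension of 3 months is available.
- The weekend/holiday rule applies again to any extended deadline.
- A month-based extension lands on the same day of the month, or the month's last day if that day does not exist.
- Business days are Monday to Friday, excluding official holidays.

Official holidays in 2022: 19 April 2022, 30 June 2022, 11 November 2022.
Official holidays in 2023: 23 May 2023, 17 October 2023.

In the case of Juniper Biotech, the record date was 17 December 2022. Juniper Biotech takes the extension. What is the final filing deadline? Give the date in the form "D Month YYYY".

1 May 2023

1 month after 17 December 2022 is January 2023; that month ends on 31 January 2023.
31 January 2023 is a Tuesday and not a listed holiday, so it stands.
Add 3 months to 31 January 2023: 30 April 2023 (day 31 does not exist in April, so the month's last day is used).
30 April 2023 is a Sunday, so it moves to the next business day, 1 May 2023 (Monday).
The final due date is 1 May 2023.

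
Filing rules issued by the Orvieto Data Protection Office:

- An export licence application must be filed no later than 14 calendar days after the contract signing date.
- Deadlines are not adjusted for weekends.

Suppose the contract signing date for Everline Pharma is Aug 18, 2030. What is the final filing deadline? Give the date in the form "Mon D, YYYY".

Sep 1, 2030

14 calendar days after Aug 18, 2030 is Sep 1, 2030.
Sep 1, 2030 falls on a Sunday. The rules make no weekend/holiday allowance, so it remains Sep 1, 2030.
The final due date is Sep 1, 2030.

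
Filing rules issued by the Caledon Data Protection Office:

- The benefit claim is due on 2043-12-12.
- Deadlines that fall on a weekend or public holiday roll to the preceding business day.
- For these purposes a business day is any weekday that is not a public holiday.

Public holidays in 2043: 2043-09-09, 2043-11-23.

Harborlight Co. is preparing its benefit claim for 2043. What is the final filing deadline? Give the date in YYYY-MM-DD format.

The statutory due date is 2043-12-12.
2043-12-12 is a Saturday; the preceding business day is 2043-12-11 (Friday).
Deadline: 2043-12-11.

2043-12-11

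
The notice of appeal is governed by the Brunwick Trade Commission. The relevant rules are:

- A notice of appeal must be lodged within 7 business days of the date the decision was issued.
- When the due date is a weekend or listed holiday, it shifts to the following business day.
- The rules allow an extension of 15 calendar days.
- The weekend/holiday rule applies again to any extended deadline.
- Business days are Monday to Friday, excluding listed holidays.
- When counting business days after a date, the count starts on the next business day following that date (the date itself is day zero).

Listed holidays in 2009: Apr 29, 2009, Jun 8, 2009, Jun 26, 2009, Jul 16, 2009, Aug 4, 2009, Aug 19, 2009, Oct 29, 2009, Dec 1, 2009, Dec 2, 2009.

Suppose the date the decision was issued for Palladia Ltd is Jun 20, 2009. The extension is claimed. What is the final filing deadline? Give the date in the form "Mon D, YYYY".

Jul 17, 2009

Starting the day after Jun 20, 2009 and counting 7 business days lands on Jul 1, 2009.
Jul 1, 2009 falls on a Wednesday, which is a business day, so no adjustment is needed.
Applying the 15-calendar-day extension: Jul 1, 2009 + 15 days = Jul 16, 2009.
Jul 16, 2009 falls on a listed holiday. Rolling to the next business day gives Jul 17, 2009, a Friday.
So the filing is due Jul 17, 2009.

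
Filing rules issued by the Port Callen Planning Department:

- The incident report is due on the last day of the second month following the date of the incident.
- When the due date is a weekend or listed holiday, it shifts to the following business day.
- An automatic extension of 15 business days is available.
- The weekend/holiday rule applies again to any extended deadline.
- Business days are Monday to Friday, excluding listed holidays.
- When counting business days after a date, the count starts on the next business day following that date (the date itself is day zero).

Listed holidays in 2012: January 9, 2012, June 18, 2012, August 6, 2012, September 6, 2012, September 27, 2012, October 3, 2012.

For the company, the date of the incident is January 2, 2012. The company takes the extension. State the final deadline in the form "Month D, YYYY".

2 months after January 2, 2012 falls in March 2012; the last day of that month is March 31, 2012.
March 31, 2012 is a Saturday; the next business day is April 2, 2012 (Monday).
The 15-business-day extension runs from April 2, 2012 to April 23, 2012.
April 23, 2012 (Monday) is already a business day.
The final due date is April 23, 2012.

April 23, 2012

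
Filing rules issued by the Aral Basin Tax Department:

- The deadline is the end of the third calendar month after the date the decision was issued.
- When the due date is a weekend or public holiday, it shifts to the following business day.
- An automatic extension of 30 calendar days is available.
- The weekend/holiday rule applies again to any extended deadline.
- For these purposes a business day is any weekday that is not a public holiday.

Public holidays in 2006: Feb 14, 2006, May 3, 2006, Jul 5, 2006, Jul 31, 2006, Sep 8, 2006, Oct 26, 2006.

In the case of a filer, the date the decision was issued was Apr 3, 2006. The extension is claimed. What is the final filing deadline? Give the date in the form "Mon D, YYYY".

3 months after Apr 3, 2006 falls in July 2006; the last day of that month is Jul 31, 2006.
Jul 31, 2006 is a listed holiday, so it moves to the next business day, Aug 1, 2006 (Tuesday).
The 30-calendar-day extension moves the deadline from Aug 1, 2006 to Aug 31, 2006.
Aug 31, 2006 (Thursday) is already a business day.
Final deadline: Aug 31, 2006.

Aug 31, 2006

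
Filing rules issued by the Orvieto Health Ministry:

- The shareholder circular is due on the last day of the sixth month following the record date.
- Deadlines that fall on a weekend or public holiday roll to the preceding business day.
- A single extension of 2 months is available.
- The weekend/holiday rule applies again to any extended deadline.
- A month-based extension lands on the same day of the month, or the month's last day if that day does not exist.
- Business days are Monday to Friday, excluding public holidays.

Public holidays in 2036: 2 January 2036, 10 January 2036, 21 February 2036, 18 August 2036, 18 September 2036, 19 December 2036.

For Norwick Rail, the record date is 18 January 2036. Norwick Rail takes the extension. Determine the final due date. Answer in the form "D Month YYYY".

6 months after 18 January 2036 falls in July 2036; the last day of that month is 31 July 2036.
31 July 2036 falls on a Thursday, which is a business day, so no adjustment is needed.
Applying the 2 months extension: 2 months after 31 July 2036 is 30 September 2036 (day 31 does not exist in September, so the month's last day is used).
30 September 2036 (Tuesday) is already a business day.
Deadline: 30 September 2036.

30 September 2036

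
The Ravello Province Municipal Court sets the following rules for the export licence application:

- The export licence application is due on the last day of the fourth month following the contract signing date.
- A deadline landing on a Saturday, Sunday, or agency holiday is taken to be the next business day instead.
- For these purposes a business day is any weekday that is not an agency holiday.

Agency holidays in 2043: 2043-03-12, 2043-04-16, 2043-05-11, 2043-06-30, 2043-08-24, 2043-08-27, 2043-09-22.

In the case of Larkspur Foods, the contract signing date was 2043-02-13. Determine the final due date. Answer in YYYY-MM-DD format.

2043-07-01

4 months after 2043-02-13 falls in June 2043; the last day of that month is 2043-06-30.
Because 2043-06-30 is a listed holiday, the deadline becomes 2043-07-01 (Wednesday).
Final deadline: 2043-07-01.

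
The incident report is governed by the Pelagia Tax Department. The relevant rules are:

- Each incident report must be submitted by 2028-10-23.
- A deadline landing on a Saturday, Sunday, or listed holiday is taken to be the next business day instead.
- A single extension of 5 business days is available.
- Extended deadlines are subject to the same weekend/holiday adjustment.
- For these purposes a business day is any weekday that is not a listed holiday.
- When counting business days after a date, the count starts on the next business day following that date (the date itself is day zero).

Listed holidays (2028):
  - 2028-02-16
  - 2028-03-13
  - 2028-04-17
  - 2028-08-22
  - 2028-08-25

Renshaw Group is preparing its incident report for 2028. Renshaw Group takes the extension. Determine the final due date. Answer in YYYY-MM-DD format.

2028-10-30

The statutory due date is 2028-10-23.
2028-10-23 (Monday) is already a business day.
Counting 5 further business days from 2028-10-23 reaches 2028-10-30.
2028-10-30 falls on a Monday, which is a business day, so no adjustment is needed.
The final due date is 2028-10-30.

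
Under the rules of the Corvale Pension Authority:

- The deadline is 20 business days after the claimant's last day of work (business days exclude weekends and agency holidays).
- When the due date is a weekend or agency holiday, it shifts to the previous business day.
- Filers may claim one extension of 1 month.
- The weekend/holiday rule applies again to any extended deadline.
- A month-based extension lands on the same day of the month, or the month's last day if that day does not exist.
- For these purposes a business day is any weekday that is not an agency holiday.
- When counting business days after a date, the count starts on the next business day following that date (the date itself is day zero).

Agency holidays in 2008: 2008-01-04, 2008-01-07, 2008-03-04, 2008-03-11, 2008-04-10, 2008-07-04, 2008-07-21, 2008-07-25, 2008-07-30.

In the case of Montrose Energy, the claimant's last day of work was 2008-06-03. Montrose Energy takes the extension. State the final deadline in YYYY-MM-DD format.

20 business days after 2008-06-03, excluding weekends and holidays, is 2008-07-01.
Since 2008-07-01 is a Tuesday and not a holiday, the date is unchanged.
Add 1 month to 2008-07-01: 2008-08-01.
2008-08-01 falls on a Friday, which is a business day, so no adjustment is needed.
So the filing is due 2008-08-01.

2008-08-01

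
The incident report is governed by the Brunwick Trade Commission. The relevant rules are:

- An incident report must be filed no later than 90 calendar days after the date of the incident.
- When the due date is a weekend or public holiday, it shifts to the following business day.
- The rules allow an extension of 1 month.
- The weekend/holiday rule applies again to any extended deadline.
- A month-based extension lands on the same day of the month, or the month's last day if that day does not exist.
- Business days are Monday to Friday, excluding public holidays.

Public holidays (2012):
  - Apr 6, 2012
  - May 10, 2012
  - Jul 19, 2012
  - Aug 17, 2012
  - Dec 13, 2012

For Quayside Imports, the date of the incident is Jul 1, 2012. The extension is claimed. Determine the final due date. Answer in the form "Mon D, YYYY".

Nov 1, 2012

Adding 90 calendar days to Jul 1, 2012 gives Sep 29, 2012.
Sep 29, 2012 falls on a Saturday. Rolling to the next business day gives Oct 1, 2012, a Monday.
The 1 month extension carries Oct 1, 2012 to Nov 1, 2012.
Nov 1, 2012 is a Thursday and not a listed holiday, so it stands.
So the filing is due Nov 1, 2012.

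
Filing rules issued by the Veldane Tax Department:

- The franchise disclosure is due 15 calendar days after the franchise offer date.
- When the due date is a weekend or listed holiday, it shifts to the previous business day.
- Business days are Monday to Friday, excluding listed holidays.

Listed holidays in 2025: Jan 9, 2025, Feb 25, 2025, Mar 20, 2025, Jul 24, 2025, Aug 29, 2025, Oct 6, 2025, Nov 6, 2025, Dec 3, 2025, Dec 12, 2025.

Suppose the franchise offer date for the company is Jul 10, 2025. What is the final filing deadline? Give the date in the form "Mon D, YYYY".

Adding 15 calendar days to Jul 10, 2025 gives Jul 25, 2025.
Jul 25, 2025 falls on a Friday, which is a business day, so no adjustment is needed.
Final deadline: Jul 25, 2025.

Jul 25, 2025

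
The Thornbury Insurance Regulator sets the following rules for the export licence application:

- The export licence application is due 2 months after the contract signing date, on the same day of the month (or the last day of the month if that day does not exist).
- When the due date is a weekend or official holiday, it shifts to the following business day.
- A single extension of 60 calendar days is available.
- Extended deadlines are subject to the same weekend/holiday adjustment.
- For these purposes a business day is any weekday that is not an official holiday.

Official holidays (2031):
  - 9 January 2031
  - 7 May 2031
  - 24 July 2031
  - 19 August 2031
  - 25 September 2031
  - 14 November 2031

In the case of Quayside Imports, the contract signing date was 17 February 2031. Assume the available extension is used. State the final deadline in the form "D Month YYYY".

2 months from 17 February 2031 is 17 April 2031.
17 April 2031 falls on a Thursday, which is a business day, so no adjustment is needed.
Add the 60 calendar-day extension to 17 April 2031: 16 June 2031.
16 June 2031 is a Monday and not a listed holiday, so it stands.
Deadline: 16 June 2031.

16 June 2031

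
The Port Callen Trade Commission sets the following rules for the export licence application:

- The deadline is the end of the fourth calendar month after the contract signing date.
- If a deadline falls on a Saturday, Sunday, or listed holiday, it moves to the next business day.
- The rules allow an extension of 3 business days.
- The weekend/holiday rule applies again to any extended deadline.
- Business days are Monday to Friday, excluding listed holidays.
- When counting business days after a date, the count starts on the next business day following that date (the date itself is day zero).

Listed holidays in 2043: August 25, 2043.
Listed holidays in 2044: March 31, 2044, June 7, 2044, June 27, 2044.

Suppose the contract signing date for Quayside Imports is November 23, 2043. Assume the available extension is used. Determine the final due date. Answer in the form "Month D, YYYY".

April 6, 2044

4 months after November 23, 2043 is March 2044; that month ends on March 31, 2044.
Because March 31, 2044 is a listed holiday, the deadline becomes April 1, 2044 (Friday).
Applying the 3-business-day extension: 3 business days after April 1, 2044 is April 6, 2044.
April 6, 2044 is a Wednesday and not a listed holiday, so it stands.
Final deadline: April 6, 2044.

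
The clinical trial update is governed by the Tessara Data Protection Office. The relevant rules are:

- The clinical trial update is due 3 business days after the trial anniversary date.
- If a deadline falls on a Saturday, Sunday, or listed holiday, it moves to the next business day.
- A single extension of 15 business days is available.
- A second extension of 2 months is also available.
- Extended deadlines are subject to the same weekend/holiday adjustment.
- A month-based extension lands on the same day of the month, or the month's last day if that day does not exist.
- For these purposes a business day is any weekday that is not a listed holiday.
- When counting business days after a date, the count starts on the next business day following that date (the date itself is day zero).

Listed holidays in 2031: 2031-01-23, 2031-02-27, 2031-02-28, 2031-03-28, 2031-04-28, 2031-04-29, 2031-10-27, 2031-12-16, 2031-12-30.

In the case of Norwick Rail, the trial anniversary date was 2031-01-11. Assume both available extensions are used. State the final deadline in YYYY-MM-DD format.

2031-04-07

Starting the day after 2031-01-11 and counting 3 business days lands on 2031-01-15.
2031-01-15 is a Wednesday and not a listed holiday, so it stands.
The 15-business-day extension runs from 2031-01-15 to 2031-02-06.
2031-02-06 is a Thursday and not a listed holiday, so it stands.
Add 2 months to 2031-02-06: 2031-04-06.
2031-04-06 is a Sunday; the next business day is 2031-04-07 (Monday).
So the filing is due 2031-04-07.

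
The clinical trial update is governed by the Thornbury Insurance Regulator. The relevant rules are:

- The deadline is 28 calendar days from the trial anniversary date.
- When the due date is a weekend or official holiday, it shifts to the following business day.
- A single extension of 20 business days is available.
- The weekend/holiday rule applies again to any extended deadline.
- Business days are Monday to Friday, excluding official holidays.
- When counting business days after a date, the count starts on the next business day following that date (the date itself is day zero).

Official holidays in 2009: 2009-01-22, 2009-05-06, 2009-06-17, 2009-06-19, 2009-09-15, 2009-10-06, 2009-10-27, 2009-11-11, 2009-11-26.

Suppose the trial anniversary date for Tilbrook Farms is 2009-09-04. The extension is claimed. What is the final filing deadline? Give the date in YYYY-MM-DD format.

28 calendar days after 2009-09-04 is 2009-10-02.
2009-10-02 is a Friday and not a listed holiday, so it stands.
The 20-business-day extension runs from 2009-10-02 to 2009-11-03.
2009-11-03 falls on a Tuesday, which is a business day, so no adjustment is needed.
So the filing is due 2009-11-03.

2009-11-03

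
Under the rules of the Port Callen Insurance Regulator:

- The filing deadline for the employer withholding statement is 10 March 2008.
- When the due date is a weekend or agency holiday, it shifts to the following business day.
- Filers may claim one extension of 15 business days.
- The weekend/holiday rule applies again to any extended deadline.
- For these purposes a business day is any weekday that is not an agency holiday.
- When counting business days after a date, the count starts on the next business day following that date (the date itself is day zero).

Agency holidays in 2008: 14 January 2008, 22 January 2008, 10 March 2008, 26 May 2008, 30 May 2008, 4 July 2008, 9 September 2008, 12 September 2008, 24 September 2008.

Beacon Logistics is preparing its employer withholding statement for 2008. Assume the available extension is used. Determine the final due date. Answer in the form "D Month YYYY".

Start from the fixed due date, 10 March 2008.
Because 10 March 2008 is a listed holiday, the deadline becomes 11 March 2008 (Tuesday).
The 15-business-day extension runs from 11 March 2008 to 1 April 2008.
Since 1 April 2008 is a Tuesday and not a holiday, the date is unchanged.
So the filing is due 1 April 2008.

1 April 2008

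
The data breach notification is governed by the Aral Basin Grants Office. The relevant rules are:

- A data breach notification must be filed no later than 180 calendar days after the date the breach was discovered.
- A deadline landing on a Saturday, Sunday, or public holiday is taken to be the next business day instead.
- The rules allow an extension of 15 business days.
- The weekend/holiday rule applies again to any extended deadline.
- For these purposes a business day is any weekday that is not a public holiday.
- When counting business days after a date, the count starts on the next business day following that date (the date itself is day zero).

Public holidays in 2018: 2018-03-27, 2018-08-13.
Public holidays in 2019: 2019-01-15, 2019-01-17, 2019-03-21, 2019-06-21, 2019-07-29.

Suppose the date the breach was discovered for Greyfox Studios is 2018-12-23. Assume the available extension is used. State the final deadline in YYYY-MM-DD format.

Trigger date 2018-12-23 + 180 calendar days = 2019-06-21.
Because 2019-06-21 is a listed holiday, the deadline becomes 2019-06-24 (Monday).
Counting 15 further business days from 2019-06-24 reaches 2019-07-15.
2019-07-15 is a Monday and not a listed holiday, so it stands.
Deadline: 2019-07-15.

2019-07-15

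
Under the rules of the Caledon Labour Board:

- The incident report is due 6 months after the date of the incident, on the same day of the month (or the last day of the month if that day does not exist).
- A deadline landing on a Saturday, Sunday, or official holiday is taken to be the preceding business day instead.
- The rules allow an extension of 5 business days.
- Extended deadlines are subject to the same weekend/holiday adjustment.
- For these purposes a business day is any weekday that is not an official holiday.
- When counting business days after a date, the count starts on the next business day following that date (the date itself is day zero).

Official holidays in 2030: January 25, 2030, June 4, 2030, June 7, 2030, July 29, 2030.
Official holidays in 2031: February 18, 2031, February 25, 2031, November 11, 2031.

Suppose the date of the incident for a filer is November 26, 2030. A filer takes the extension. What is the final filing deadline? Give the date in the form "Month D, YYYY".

June 2, 2031

6 months from November 26, 2030 is May 26, 2031.
May 26, 2031 is a Monday and not a listed holiday, so it stands.
Counting 5 further business days from May 26, 2031 reaches June 2, 2031.
Since June 2, 2031 is a Monday and not a holiday, the date is unchanged.
The final due date is June 2, 2031.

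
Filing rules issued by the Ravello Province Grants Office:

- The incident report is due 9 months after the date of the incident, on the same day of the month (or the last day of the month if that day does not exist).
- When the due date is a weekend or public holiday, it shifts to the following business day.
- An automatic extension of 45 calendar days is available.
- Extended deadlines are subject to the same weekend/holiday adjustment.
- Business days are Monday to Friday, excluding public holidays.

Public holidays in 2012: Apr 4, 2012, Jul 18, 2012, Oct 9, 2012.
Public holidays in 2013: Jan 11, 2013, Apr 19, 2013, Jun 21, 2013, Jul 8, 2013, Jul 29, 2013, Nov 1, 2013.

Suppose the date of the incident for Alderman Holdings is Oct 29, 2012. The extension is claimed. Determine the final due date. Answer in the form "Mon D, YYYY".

Sep 13, 2013

9 months after Oct 29, 2012, on the same day of the month, is Jul 29, 2013.
Jul 29, 2013 falls on a listed holiday. Rolling to the next business day gives Jul 30, 2013, a Tuesday.
Applying the 45-calendar-day extension: Jul 30, 2013 + 45 days = Sep 13, 2013.
Sep 13, 2013 (Friday) is already a business day.
The final due date is Sep 13, 2013.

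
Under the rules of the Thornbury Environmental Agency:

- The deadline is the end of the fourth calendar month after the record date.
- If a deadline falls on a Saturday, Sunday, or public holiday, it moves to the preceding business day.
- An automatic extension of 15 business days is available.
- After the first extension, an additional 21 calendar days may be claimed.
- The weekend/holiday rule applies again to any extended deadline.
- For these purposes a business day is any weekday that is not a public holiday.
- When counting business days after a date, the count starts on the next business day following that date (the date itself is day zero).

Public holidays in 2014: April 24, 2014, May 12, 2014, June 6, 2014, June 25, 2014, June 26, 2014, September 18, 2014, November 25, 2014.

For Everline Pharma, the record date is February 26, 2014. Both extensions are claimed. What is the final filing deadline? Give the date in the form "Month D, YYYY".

August 11, 2014

The fourth month after February 26, 2014 is June 2014, whose last day is June 30, 2014.
Since June 30, 2014 is a Monday and not a holiday, the date is unchanged.
Applying the 15-business-day extension: 15 business days after June 30, 2014 is July 21, 2014.
Since July 21, 2014 is a Monday and not a holiday, the date is unchanged.
The 21-calendar-day extension moves the deadline from July 21, 2014 to August 11, 2014.
August 11, 2014 (Monday) is already a business day.
Final deadline: August 11, 2014.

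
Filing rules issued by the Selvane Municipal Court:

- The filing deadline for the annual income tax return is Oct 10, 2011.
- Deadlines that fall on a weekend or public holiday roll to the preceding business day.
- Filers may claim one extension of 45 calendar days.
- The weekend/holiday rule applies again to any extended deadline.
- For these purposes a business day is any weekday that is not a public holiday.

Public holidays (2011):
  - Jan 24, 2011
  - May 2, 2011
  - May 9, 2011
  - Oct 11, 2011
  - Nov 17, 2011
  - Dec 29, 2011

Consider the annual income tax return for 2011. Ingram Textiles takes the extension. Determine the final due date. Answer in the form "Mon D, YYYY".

Nov 24, 2011

The statutory due date is Oct 10, 2011.
Since Oct 10, 2011 is a Monday and not a holiday, the date is unchanged.
Applying the 45-calendar-day extension: Oct 10, 2011 + 45 days = Nov 24, 2011.
Since Nov 24, 2011 is a Thursday and not a holiday, the date is unchanged.
So the filing is due Nov 24, 2011.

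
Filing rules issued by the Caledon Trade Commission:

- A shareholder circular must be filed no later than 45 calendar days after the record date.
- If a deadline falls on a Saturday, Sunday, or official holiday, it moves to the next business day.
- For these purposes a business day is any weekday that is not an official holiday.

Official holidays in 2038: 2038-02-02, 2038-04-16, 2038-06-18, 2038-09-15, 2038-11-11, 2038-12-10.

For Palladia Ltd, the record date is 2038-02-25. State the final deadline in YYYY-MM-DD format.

2038-04-12

Trigger date 2038-02-25 + 45 calendar days = 2038-04-11.
2038-04-11 falls on a Sunday. Rolling to the next business day gives 2038-04-12, a Monday.
Final deadline: 2038-04-12.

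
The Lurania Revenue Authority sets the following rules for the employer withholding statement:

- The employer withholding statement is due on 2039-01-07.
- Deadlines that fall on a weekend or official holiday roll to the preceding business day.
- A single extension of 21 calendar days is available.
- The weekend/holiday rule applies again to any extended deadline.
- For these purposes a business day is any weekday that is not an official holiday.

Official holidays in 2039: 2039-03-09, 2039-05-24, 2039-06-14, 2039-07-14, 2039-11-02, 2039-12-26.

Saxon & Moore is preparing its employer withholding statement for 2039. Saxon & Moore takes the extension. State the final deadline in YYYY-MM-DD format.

2039-01-28

Start from the fixed due date, 2039-01-07.
2039-01-07 falls on a Friday, which is a business day, so no adjustment is needed.
Applying the 21-calendar-day extension: 2039-01-07 + 21 days = 2039-01-28.
Since 2039-01-28 is a Friday and not a holiday, the date is unchanged.
So the filing is due 2039-01-28.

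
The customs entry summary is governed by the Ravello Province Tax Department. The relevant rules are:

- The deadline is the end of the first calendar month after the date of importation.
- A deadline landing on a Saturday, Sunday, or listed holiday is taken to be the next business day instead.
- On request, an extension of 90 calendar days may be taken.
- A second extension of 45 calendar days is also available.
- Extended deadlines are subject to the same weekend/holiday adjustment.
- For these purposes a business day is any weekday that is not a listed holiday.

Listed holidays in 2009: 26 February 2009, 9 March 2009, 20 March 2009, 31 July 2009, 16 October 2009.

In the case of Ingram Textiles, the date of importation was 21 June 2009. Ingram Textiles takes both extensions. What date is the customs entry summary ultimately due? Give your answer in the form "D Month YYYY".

1 month after 21 June 2009 is July 2009; that month ends on 31 July 2009.
31 July 2009 is a listed holiday; the next business day is 3 August 2009 (Monday).
The 90-calendar-day extension moves the deadline from 3 August 2009 to 1 November 2009.
1 November 2009 is a Sunday, so it moves to the next business day, 2 November 2009 (Monday).
With the 45-day extension, 2 November 2009 becomes 17 December 2009.
17 December 2009 (Thursday) is already a business day.
Deadline: 17 December 2009.

17 December 2009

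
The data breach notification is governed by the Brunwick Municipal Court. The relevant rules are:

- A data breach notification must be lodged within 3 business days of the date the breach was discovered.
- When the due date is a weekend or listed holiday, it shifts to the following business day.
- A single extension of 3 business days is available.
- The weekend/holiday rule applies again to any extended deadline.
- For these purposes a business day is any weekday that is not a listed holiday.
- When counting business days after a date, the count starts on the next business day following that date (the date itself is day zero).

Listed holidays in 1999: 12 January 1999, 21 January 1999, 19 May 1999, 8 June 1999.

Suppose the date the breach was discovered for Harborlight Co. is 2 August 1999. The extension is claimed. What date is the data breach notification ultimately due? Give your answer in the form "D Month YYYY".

3 business days after 2 August 1999, excluding weekends and holidays, is 5 August 1999.
5 August 1999 (Thursday) is already a business day.
The 3-business-day extension runs from 5 August 1999 to 10 August 1999.
10 August 1999 falls on a Tuesday, which is a business day, so no adjustment is needed.
The final due date is 10 August 1999.

10 August 1999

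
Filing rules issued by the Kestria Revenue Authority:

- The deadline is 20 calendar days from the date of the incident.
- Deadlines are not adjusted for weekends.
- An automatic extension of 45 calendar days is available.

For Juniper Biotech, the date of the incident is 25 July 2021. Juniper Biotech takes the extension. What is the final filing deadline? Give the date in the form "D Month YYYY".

28 September 2021

Trigger date 25 July 2021 + 20 calendar days = 14 August 2021.
14 August 2021 falls on a Saturday. The rules make no weekend/holiday allowance, so it remains 14 August 2021.
Applying the 45-calendar-day extension: 14 August 2021 + 45 days = 28 September 2021.
No adjustment is made for weekends or holidays, so 28 September 2021 stands.
Deadline: 28 September 2021.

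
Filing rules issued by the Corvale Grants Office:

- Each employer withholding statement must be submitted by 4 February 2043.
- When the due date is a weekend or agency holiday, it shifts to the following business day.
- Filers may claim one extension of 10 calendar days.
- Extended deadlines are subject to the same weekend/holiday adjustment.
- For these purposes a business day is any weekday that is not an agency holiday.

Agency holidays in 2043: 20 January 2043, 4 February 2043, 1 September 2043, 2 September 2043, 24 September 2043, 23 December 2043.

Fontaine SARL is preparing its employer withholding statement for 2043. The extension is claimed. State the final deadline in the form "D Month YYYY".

The statutory due date is 4 February 2043.
4 February 2043 is a listed holiday, so it moves to the next business day, 5 February 2043 (Thursday).
The 10-calendar-day extension moves the deadline from 5 February 2043 to 15 February 2043.
15 February 2043 is a Sunday, so it moves to the next business day, 16 February 2043 (Monday).
So the filing is due 16 February 2043.

16 February 2043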